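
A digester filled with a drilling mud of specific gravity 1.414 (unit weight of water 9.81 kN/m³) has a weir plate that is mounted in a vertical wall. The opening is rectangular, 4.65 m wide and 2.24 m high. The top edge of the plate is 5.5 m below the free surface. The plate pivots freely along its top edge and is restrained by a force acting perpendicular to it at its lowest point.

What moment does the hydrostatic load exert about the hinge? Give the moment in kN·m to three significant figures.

M ≈ 1130 kN·m

γ = 1.414 × 9.81 = 13.87134 kN/m³.
The centroid lies 2.24/2 = 1.12 m below the top edge, so the centroid depth is h_c = 5.5 + 1.12 = 6.62 m.
A = 4.65 × 2.24 = 10.416 m².
Resultant F = γ·h_c·A = 13.87134 × 6.62 × 10.416 = 956.483 kN.
I_c = b·h³/12 = 4.65 × 2.24³/12 = 4.35528 m⁴.
Centre of pressure: y_p = y_c + I_c/(y_c·A) = 6.62 + 4.35528/(6.62 × 10.416) = 6.62 + 0.0631622 = 6.68316 m along the plane.
The resultant acts 1.12 + 0.0631622 = 1.18316 m (along the plate) below the hinge at the top edge, so the moment about the hinge is M = F × 1.18316 = 956.483 × 1.18316 = 1131.67 kN·m.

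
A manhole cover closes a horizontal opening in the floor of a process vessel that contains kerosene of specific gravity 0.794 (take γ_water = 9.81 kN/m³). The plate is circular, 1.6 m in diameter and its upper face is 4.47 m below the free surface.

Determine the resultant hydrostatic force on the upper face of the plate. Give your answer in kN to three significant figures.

F ≈ 70.0 kN

γ = 0.794 × 9.81 = 7.78914 kN/m³.
The plate is horizontal, so pressure is uniform at p = γ·h = 7.78914 × 4.47 = 34.8175 kN/m².
A = π(0.8)² = 2.01062 m².
F = p·A = 34.8175 × 2.01062 = 70.0048 kN.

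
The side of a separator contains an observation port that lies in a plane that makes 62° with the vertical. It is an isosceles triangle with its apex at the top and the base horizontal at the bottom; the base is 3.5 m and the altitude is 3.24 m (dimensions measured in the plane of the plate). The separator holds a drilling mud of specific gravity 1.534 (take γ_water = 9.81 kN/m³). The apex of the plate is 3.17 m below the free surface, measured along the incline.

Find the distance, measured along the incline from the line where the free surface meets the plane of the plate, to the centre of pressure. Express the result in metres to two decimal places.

γ = 1.534 × 9.81 = 15.04854 kN/m³.
The plate makes 62° with the vertical, i.e. θ = 90° − 62° = 28° to the horizontal. Measuring y along the incline from the free-surface line, vertical depth h = y·sinθ with sinθ = 0.469472.
With the apex up, the centroid sits 2h/3 = 2 × 3.24/3 = 2.16 m below the apex, so y_c = 3.17 + 2.16 = 5.33 m and h_c = 5.33 × 0.469472 = 2.50229 m.
A = ½ × 3.5 × 3.24 = 5.67 m².
Resultant F = γ·h_c·A = 15.04854 × 2.50229 × 5.67 = 213.508 kN.
I_c = b·h³/36 = 3.5 × 3.24³/36 = 3.30674 m⁴.
Centre of pressure: y_p = y_c + I_c/(y_c·A) = 5.33 + 3.30674/(5.33 × 5.67) = 5.33 + 0.109418 = 5.43942 m along the plane.

y_p = 5.44 m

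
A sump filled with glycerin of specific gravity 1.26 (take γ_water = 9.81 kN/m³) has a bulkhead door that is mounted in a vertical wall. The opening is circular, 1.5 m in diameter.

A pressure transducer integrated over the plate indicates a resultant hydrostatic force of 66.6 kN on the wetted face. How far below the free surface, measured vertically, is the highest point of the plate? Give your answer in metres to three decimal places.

d_top ≈ 2.299 m

γ = 1.26 × 9.81 = 12.3606 kN/m³.
A = π(0.75)² = 1.76715 m².
From F = γ·h_c·A, the centroid depth is h_c = 66.6/(12.3606 × 1.76715) = 3.04903 m.
The centroid is at the centre, 0.75 m below the top of the plate, so the highest point sits at h_top = 3.04903 − 0.75 = 2.29903 m below the surface.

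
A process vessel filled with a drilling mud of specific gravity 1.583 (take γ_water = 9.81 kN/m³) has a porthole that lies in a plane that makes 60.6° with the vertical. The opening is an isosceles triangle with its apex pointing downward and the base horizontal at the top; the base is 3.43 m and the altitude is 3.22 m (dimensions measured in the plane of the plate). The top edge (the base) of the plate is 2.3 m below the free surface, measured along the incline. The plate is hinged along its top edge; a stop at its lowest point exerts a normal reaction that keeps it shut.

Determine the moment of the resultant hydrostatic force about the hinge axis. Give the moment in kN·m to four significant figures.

M ≈ 176.7 kN·m

γ = 1.583 × 9.81 = 15.52923 kN/m³.
The plate makes 60.6° with the vertical, i.e. θ = 90° − 60.6° = 29.4° to the horizontal. Measuring y along the incline from the free-surface line, vertical depth h = y·sinθ with sinθ = 0.490904.
With the apex down, the centroid sits h/3 = 3.22/3 = 1.07333 m below the base (the top edge), so y_c = 2.3 + 1.07333 = 3.37333 m and h_c = 3.37333 × 0.490904 = 1.65598 m.
A = ½ × 3.43 × 3.22 = 5.5223 m².
Resultant F = γ·h_c·A = 15.52923 × 1.65598 × 5.5223 = 142.012 kN.
I_c = b·h³/36 = 3.43 × 3.22³/36 = 3.18097 m⁴.
Centre of pressure: y_p = y_c + I_c/(y_c·A) = 3.37333 + 3.18097/(3.37333 × 5.5223) = 3.37333 + 0.170758 = 3.54409 m along the plane.
The resultant acts 1.07333 + 0.170758 = 1.24409 m (along the plate) below the hinge at the top edge, so the moment about the hinge is M = F × 1.24409 = 142.012 × 1.24409 = 176.676 kN·m.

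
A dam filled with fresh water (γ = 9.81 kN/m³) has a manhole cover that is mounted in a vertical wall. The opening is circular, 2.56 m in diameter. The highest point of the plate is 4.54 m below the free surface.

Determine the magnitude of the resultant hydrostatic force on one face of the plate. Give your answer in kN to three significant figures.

γ = 9.81 kN/m³.
The centroid is at the centre, 1.28 m below the top of the plate, so the centroid depth is h_c = 4.54 + 1.28 = 5.82 m.
A = π(1.28)² = 5.14719 m².
Resultant F = γ·h_c·A = 9.81 × 5.82 × 5.14719 = 293.875 kN.

F ≈ 294 kN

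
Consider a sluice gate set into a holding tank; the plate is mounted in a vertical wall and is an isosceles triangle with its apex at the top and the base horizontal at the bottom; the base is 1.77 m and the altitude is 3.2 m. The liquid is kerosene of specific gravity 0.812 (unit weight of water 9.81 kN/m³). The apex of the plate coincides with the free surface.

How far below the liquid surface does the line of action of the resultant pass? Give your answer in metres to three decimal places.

h_p = 2.400 m

γ = 0.812 × 9.81 = 7.96572 kN/m³.
With the apex up, the centroid sits 2h/3 = 2 × 3.2/3 = 2.13333 m below the apex, so the centroid depth is h_c = 2.13333 m.
A = ½ × 1.77 × 3.2 = 2.832 m².
Resultant F = γ·h_c·A = 7.96572 × 2.13333 × 2.832 = 48.1256 kN.
I_c = b·h³/36 = 1.77 × 3.2³/36 = 1.61109 m⁴.
Centre of pressure: y_p = y_c + I_c/(y_c·A) = 2.13333 + 1.61109/(2.13333 × 2.832) = 2.13333 + 0.266667 = 2.4 m along the plane.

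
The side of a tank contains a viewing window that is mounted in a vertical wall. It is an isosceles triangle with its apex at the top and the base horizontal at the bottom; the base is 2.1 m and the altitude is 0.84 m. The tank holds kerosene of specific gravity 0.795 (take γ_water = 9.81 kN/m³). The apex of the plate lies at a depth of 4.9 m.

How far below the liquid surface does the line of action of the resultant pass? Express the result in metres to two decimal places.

h_p = 5.47 m

γ = 0.795 × 9.81 = 7.79895 kN/m³.
With the apex up, the centroid sits 2h/3 = 2 × 0.84/3 = 0.56 m below the apex, so the centroid depth is h_c = 4.9 + 0.56 = 5.46 m.
A = ½ × 2.1 × 0.84 = 0.882 m².
Resultant F = γ·h_c·A = 7.79895 × 5.46 × 0.882 = 37.5576 kN.
I_c = b·h³/36 = 2.1 × 0.84³/36 = 0.0345744 m⁴.
Centre of pressure: y_p = y_c + I_c/(y_c·A) = 5.46 + 0.0345744/(5.46 × 0.882) = 5.46 + 0.00717949 = 5.46718 m along the plane.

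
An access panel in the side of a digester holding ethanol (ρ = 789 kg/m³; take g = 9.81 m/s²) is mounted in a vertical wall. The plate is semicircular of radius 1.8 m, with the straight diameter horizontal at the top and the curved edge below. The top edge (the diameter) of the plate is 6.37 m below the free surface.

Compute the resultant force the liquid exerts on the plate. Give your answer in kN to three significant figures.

γ = ρg = 789 × 9.81 / 1000 = 7.74009 kN/m³.
The centroid of a semicircle lies 4r/(3π) = 0.763944 m from the diameter, here below the top edge, so the centroid depth is h_c = 6.37 + 0.763944 = 7.13394 m.
A = πr²/2 = π × 1.8²/2 = 5.08938 m².
Resultant F = γ·h_c·A = 7.74009 × 7.13394 × 5.08938 = 281.022 kN.

F ≈ 281 kN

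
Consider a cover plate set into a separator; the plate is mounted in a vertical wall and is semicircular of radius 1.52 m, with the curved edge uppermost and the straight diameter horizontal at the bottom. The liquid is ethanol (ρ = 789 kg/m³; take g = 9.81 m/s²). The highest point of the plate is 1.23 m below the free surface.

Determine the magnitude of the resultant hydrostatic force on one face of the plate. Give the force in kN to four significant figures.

γ = ρg = 789 × 9.81 / 1000 = 7.74009 kN/m³.
The centroid lies 4r/(3π) = 0.645108 m above the diameter, so r − 4r/(3π) = 1.52 − 0.645108 = 0.874892 m below the topmost point, so the centroid depth is h_c = 1.23 + 0.874892 = 2.10489 m.
A = πr²/2 = π × 1.52²/2 = 3.62917 m².
Resultant F = γ·h_c·A = 7.74009 × 2.10489 × 3.62917 = 59.1266 kN.

F ≈ 59.13 kN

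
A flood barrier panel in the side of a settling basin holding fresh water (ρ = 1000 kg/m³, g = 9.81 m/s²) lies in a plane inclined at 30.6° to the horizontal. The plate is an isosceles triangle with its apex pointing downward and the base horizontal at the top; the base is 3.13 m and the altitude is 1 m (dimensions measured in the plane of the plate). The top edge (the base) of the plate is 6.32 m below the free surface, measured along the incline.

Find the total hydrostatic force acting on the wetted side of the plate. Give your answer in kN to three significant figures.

γ = ρg = 1000 × 9.81 = 9810 N/m³ = 9.81 kN/m³.
Let θ = 30.6° be the plate's angle to the horizontal; measure y along the incline from where the plane meets the free surface. Vertical depth h = y·sinθ with sinθ = 0.509041.
With the apex down, the centroid sits h/3 = 1/3 = 0.333333 m below the base (the top edge), so y_c = 6.32 + 0.333333 = 6.65333 m and h_c = 6.65333 × 0.509041 = 3.38682 m.
A = ½ × 3.13 × 1 = 1.565 m².
Resultant F = γ·h_c·A = 9.81 × 3.38682 × 1.565 = 51.9967 kN.

F ≈ 52.0 kN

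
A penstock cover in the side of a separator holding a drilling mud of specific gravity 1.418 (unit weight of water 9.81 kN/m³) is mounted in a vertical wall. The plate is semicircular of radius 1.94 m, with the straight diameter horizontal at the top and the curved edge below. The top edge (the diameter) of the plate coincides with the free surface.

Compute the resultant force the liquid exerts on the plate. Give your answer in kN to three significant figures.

F ≈ 67.7 kN

γ = 1.418 × 9.81 = 13.91058 kN/m³.
The centroid of a semicircle lies 4r/(3π) = 0.823362 m from the diameter, here below the top edge, so the centroid depth is h_c = 0.823362 m.
A = πr²/2 = π × 1.94²/2 = 5.91185 m².
Resultant F = γ·h_c·A = 13.91058 × 0.823362 × 5.91185 = 67.711 kN.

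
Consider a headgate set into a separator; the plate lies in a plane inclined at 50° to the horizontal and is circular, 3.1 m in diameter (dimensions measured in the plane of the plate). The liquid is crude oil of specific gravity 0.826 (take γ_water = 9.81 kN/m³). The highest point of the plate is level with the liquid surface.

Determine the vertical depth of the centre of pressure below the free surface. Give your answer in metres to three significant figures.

γ = 0.826 × 9.81 = 8.10306 kN/m³.
Let θ = 50° be the plate's angle to the horizontal; measure y along the incline from where the plane meets the free surface. Vertical depth h = y·sinθ with sinθ = 0.766044.
The centroid is at the centre, 1.55 m below the top of the plate, so y_c = 1.55 m and h_c = 1.55 × 0.766044 = 1.18737 m.
A = π(1.55)² = 7.54768 m².
Resultant F = γ·h_c·A = 8.10306 × 1.18737 × 7.54768 = 72.6187 kN.
I_c = πr⁴/4 = π × 1.55⁴/4 = 4.53332 m⁴.
Centre of pressure: y_p = y_c + I_c/(y_c·A) = 1.55 + 4.53332/(1.55 × 7.54768) = 1.55 + 0.3875 = 1.9375 m along the plane.
Vertically, h_p = y_p·sinθ = 1.9375 × 0.766044 = 1.48421 m.

h_p = 1.48 m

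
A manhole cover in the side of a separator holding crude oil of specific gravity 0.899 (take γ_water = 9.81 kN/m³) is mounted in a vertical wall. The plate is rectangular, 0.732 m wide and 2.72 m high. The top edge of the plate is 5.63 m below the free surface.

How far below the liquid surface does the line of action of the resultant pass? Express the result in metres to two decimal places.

γ = 0.899 × 9.81 = 8.81919 kN/m³.
The centroid lies 2.72/2 = 1.36 m below the top edge, so the centroid depth is h_c = 5.63 + 1.36 = 6.99 m.
A = 0.732 × 2.72 = 1.99104 m².
Resultant F = γ·h_c·A = 8.81919 × 6.99 × 1.99104 = 122.74 kN.
I_c = b·h³/12 = 0.732 × 2.72³/12 = 1.22754 m⁴.
Centre of pressure: y_p = y_c + I_c/(y_c·A) = 6.99 + 1.22754/(6.99 × 1.99104) = 6.99 + 0.088202 = 7.0782 m along the plane.

h_p = 7.08 m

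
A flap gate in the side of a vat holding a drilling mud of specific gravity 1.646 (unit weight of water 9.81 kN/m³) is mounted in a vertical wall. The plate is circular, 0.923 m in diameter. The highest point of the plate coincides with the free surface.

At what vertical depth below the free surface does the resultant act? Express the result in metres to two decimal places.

h_p = 0.58 m

γ = 1.646 × 9.81 = 16.14726 kN/m³.
The centroid is at the centre, 0.4615 m below the top of the plate, so the centroid depth is h_c = 0.4615 m.
A = π(0.4615)² = 0.669103 m².
Resultant F = γ·h_c·A = 16.14726 × 0.4615 × 0.669103 = 4.98613 kN.
I_c = πr⁴/4 = π × 0.4615⁴/4 = 0.0356268 m⁴.
Centre of pressure: y_p = y_c + I_c/(y_c·A) = 0.4615 + 0.0356268/(0.4615 × 0.669103) = 0.4615 + 0.115375 = 0.576875 m along the plane.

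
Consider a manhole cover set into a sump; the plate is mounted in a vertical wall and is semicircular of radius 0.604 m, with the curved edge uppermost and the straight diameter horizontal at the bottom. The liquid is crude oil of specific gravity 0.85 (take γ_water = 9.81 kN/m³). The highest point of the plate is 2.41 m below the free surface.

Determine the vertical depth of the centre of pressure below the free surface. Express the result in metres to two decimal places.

γ = 0.85 × 9.81 = 8.3385 kN/m³.
The centroid lies 4r/(3π) = 0.256346 m above the diameter, so r − 4r/(3π) = 0.604 − 0.256346 = 0.347654 m below the topmost point, so the centroid depth is h_c = 2.41 + 0.347654 = 2.75765 m.
A = πr²/2 = π × 0.604²/2 = 0.573052 m².
Resultant F = γ·h_c·A = 8.3385 × 2.75765 × 0.573052 = 13.1771 kN.
I_c = (π/8 − 8/(9π))·r⁴ = 0.109757 × 0.604⁴ = 0.0146076 m⁴.
Centre of pressure: y_p = y_c + I_c/(y_c·A) = 2.75765 + 0.0146076/(2.75765 × 0.573052) = 2.75765 + 0.0092437 = 2.76689 m along the plane.

h_p = 2.77 m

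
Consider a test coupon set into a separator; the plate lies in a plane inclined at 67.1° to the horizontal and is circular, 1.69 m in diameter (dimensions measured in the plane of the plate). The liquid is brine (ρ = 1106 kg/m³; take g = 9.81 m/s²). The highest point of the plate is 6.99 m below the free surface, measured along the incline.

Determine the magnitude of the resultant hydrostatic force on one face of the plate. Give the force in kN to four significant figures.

F ≈ 175.7 kN

γ = ρg = 1106 × 9.81 / 1000 = 10.84986 kN/m³.
Let θ = 67.1° be the plate's angle to the horizontal; measure y along the incline from where the plane meets the free surface. Vertical depth h = y·sinθ with sinθ = 0.921185.
The centroid is at the centre, 0.845 m below the top of the plate, so y_c = 6.99 + 0.845 = 7.835 m and h_c = 7.835 × 0.921185 = 7.21748 m.
A = π(0.845)² = 2.24318 m².
Resultant F = γ·h_c·A = 10.84986 × 7.21748 × 2.24318 = 175.66 kN.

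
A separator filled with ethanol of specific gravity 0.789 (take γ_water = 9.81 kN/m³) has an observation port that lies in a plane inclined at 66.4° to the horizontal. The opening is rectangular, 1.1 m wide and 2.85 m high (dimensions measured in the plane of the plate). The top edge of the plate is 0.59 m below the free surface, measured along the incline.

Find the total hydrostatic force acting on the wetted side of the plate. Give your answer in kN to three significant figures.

F ≈ 44.8 kN

γ = 0.789 × 9.81 = 7.74009 kN/m³.
Let θ = 66.4° be the plate's angle to the horizontal; measure y along the incline from where the plane meets the free surface. Vertical depth h = y·sinθ with sinθ = 0.916363.
The centroid lies 2.85/2 = 1.425 m below the top edge, so y_c = 0.59 + 1.425 = 2.015 m and h_c = 2.015 × 0.916363 = 1.84647 m.
A = 1.1 × 2.85 = 3.135 m².
Resultant F = γ·h_c·A = 7.74009 × 1.84647 × 3.135 = 44.8049 kN.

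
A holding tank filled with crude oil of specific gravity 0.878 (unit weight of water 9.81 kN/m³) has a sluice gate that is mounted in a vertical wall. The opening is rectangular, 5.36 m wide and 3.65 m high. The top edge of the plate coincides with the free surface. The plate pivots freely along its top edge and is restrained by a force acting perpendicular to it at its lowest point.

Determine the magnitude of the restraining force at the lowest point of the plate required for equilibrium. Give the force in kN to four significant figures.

γ = 0.878 × 9.81 = 8.61318 kN/m³.
The centroid lies 3.65/2 = 1.825 m below the top edge, so the centroid depth is h_c = 1.825 m.
A = 5.36 × 3.65 = 19.564 m².
Resultant F = γ·h_c·A = 8.61318 × 1.825 × 19.564 = 307.528 kN.
I_c = b·h³/12 = 5.36 × 3.65³/12 = 21.7201 m⁴.
Centre of pressure: y_p = y_c + I_c/(y_c·A) = 1.825 + 21.7201/(1.825 × 19.564) = 1.825 + 0.608333 = 2.43333 m along the plane.
The resultant acts 1.825 + 0.608333 = 2.43333 m (along the plate) below the hinge at the top edge, so the moment about the hinge is M = F × 2.43333 = 307.528 × 2.43333 = 748.317 kN·m.
A normal force at the bottom, 3.65 m from the hinge, must supply this moment: P = 748.317/3.65 = 205.018 kN.

P ≈ 205.0 kN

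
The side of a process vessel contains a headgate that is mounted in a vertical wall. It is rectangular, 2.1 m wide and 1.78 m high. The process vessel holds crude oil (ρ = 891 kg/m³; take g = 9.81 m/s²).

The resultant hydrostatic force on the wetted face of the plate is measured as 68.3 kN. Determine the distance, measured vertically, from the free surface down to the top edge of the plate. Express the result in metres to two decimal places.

γ = ρg = 891 × 9.81 / 1000 = 8.74071 kN/m³.
A = 2.1 × 1.78 = 3.738 m².
From F = γ·h_c·A, the centroid depth is h_c = 68.3/(8.74071 × 3.738) = 2.09043 m.
The centroid lies 1.78/2 = 0.89 m below the top edge, so the top edge sits at h_top = 2.09043 − 0.89 = 1.20043 m below the surface.

d_top ≈ 1.20 m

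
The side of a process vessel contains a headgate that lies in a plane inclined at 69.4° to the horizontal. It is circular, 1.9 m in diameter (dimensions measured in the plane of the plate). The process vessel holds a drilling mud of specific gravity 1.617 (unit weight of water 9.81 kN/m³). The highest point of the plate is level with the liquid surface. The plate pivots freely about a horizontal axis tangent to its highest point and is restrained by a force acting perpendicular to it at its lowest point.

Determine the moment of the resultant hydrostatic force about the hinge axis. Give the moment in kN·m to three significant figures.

M ≈ 47.5 kN·m

γ = 1.617 × 9.81 = 15.86277 kN/m³.
Let θ = 69.4° be the plate's angle to the horizontal; measure y along the incline from where the plane meets the free surface. Vertical depth h = y·sinθ with sinθ = 0.936060.
The centroid is at the centre, 0.95 m below the top of the plate, so y_c = 0.95 m and h_c = 0.95 × 0.936060 = 0.889257 m.
A = π(0.95)² = 2.83529 m².
Resultant F = γ·h_c·A = 15.86277 × 0.889257 × 2.83529 = 39.9948 kN.
I_c = πr⁴/4 = π × 0.95⁴/4 = 0.639712 m⁴.
Centre of pressure: y_p = y_c + I_c/(y_c·A) = 0.95 + 0.639712/(0.95 × 2.83529) = 0.95 + 0.2375 = 1.1875 m along the plane.
The resultant acts 0.95 + 0.2375 = 1.1875 m (along the plate) below the hinge at the top edge, so the moment about the hinge is M = F × 1.1875 = 39.9948 × 1.1875 = 47.4938 kN·m.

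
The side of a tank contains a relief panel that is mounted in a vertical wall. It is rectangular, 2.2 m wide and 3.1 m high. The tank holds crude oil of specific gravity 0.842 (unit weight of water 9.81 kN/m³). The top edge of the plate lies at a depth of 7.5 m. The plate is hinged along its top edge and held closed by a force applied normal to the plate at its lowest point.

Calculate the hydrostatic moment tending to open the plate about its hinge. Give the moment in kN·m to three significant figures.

γ = 0.842 × 9.81 = 8.26002 kN/m³.
The centroid lies 3.1/2 = 1.55 m below the top edge, so the centroid depth is h_c = 7.5 + 1.55 = 9.05 m.
A = 2.2 × 3.1 = 6.82 m².
Resultant F = γ·h_c·A = 8.26002 × 9.05 × 6.82 = 509.817 kN.
I_c = b·h³/12 = 2.2 × 3.1³/12 = 5.46168 m⁴.
Centre of pressure: y_p = y_c + I_c/(y_c·A) = 9.05 + 5.46168/(9.05 × 6.82) = 9.05 + 0.0884898 = 9.13849 m along the plane.
The resultant acts 1.55 + 0.0884898 = 1.63849 m (along the plate) below the hinge at the top edge, so the moment about the hinge is M = F × 1.63849 = 509.817 × 1.63849 = 835.33 kN·m.

M ≈ 835 kN·m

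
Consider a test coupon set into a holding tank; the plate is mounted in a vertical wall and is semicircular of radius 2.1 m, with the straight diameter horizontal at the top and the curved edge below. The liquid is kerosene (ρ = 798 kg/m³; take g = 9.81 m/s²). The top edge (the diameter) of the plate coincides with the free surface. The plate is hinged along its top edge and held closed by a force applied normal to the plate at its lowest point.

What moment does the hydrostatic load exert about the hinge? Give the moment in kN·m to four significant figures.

γ = ρg = 798 × 9.81 / 1000 = 7.82838 kN/m³.
The centroid of a semicircle lies 4r/(3π) = 0.891268 m from the diameter, here below the top edge, so the centroid depth is h_c = 0.891268 m.
A = πr²/2 = π × 2.1²/2 = 6.92721 m².
Resultant F = γ·h_c·A = 7.82838 × 0.891268 × 6.92721 = 48.3324 kN.
I_c = (π/8 − 8/(9π))·r⁴ = 0.109757 × 2.1⁴ = 2.13457 m⁴.
Centre of pressure: y_p = y_c + I_c/(y_c·A) = 0.891268 + 2.13457/(0.891268 × 6.92721) = 0.891268 + 0.345735 = 1.237 m along the plane.
The resultant acts 0.891268 + 0.345735 = 1.237 m (along the plate) below the hinge at the top edge, so the moment about the hinge is M = F × 1.237 = 48.3324 × 1.237 = 59.7872 kN·m.

M ≈ 59.79 kN·m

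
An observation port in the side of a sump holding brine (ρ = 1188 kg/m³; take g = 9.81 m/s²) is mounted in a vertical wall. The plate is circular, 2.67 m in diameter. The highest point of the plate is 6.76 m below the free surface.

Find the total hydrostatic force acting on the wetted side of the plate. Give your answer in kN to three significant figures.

F ≈ 528 kN

γ = ρg = 1188 × 9.81 / 1000 = 11.65428 kN/m³.
The centroid is at the centre, 1.335 m below the top of the plate, so the centroid depth is h_c = 6.76 + 1.335 = 8.095 m.
A = π(1.335)² = 5.59902 m².
Resultant F = γ·h_c·A = 11.65428 × 8.095 × 5.59902 = 528.219 kN.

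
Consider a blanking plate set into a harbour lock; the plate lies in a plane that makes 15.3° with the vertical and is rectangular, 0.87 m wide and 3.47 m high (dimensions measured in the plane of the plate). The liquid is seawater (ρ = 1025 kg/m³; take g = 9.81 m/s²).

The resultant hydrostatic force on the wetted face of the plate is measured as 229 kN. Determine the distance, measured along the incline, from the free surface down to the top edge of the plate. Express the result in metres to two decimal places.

y_top ≈ 6.09 m

γ = ρg = 1025 × 9.81 / 1000 = 10.05525 kN/m³.
A = 0.87 × 3.47 = 3.0189 m².
From F = γ·h_c·A, the centroid depth is h_c = 229/(10.05525 × 3.0189) = 7.54386 m.
The plate makes 15.3° with the vertical, i.e. θ = 90° − 15.3° = 74.7° to the horizontal. Measuring y along the incline from the free-surface line, vertical depth h = y·sinθ with sinθ = 0.964557.
Along the incline, y_c = h_c/sinθ = 7.54386/0.964557 = 7.82106 m.
The centroid lies 3.47/2 = 1.735 m below the top edge, so the top edge sits at y_top = 7.82106 − 1.735 = 6.08606 m along the incline.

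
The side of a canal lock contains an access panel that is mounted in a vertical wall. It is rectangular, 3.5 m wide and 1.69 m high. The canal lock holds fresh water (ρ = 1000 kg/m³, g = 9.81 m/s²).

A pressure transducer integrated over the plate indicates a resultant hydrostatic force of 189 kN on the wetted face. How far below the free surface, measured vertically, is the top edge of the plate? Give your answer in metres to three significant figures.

d_top ≈ 2.41 m

γ = ρg = 1000 × 9.81 = 9810 N/m³ = 9.81 kN/m³.
A = 3.5 × 1.69 = 5.915 m².
From F = γ·h_c·A, the centroid depth is h_c = 189/(9.81 × 5.915) = 3.25715 m.
The centroid lies 1.69/2 = 0.845 m below the top edge, so the top edge sits at h_top = 3.25715 − 0.845 = 2.41215 m below the surface.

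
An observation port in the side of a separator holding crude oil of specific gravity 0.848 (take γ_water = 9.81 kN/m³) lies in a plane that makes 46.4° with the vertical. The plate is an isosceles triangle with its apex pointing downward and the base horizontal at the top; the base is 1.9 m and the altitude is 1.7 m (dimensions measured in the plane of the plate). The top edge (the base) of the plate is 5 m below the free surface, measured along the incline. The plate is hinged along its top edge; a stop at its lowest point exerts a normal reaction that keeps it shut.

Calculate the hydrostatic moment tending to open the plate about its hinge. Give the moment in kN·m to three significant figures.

M ≈ 30.7 kN·m

γ = 0.848 × 9.81 = 8.31888 kN/m³.
The plate makes 46.4° with the vertical, i.e. θ = 90° − 46.4° = 43.6° to the horizontal. Measuring y along the incline from the free-surface line, vertical depth h = y·sinθ with sinθ = 0.689620.
With the apex down, the centroid sits h/3 = 1.7/3 = 0.566667 m below the base (the top edge), so y_c = 5 + 0.566667 = 5.56667 m and h_c = 5.56667 × 0.689620 = 3.83889 m.
A = ½ × 1.9 × 1.7 = 1.615 m².
Resultant F = γ·h_c·A = 8.31888 × 3.83889 × 1.615 = 51.5755 kN.
I_c = b·h³/36 = 1.9 × 1.7³/36 = 0.259297 m⁴.
Centre of pressure: y_p = y_c + I_c/(y_c·A) = 5.56667 + 0.259297/(5.56667 × 1.615) = 5.56667 + 0.0288423 = 5.59551 m along the plane.
The resultant acts 0.566667 + 0.0288423 = 0.595509 m (along the plate) below the hinge at the top edge, so the moment about the hinge is M = F × 0.595509 = 51.5755 × 0.595509 = 30.7137 kN·m.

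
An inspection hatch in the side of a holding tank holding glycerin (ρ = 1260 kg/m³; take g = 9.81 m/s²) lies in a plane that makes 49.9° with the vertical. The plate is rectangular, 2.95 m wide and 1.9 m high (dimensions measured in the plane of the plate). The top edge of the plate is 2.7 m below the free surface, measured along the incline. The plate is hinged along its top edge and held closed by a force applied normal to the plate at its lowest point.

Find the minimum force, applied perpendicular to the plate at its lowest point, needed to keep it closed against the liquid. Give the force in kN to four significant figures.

P ≈ 88.51 kN

γ = ρg = 1260 × 9.81 / 1000 = 12.3606 kN/m³.
The plate makes 49.9° with the vertical, i.e. θ = 90° − 49.9° = 40.1° to the horizontal. Measuring y along the incline from the free-surface line, vertical depth h = y·sinθ with sinθ = 0.644124.
The centroid lies 1.9/2 = 0.95 m below the top edge, so y_c = 2.7 + 0.95 = 3.65 m and h_c = 3.65 × 0.644124 = 2.35105 m.
A = 2.95 × 1.9 = 5.605 m².
Resultant F = γ·h_c·A = 12.3606 × 2.35105 × 5.605 = 162.883 kN.
I_c = b·h³/12 = 2.95 × 1.9³/12 = 1.68617 m⁴.
Centre of pressure: y_p = y_c + I_c/(y_c·A) = 3.65 + 1.68617/(3.65 × 5.605) = 3.65 + 0.0824201 = 3.73242 m along the plane.
The resultant acts 0.95 + 0.0824201 = 1.03242 m (along the plate) below the hinge at the top edge, so the moment about the hinge is M = F × 1.03242 = 162.883 × 1.03242 = 168.164 kN·m.
A normal force at the bottom, 1.9 m from the hinge, must supply this moment: P = 168.164/1.9 = 88.5074 kN.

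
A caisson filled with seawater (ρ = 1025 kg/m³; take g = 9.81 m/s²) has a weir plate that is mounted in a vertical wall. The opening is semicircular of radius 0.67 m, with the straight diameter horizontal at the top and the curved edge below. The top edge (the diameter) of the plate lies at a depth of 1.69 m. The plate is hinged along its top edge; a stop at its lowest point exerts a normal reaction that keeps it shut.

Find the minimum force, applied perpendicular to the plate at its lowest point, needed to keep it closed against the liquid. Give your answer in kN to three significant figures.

P ≈ 6.27 kN

γ = ρg = 1025 × 9.81 / 1000 = 10.05525 kN/m³.
The centroid of a semicircle lies 4r/(3π) = 0.284357 m from the diameter, here below the top edge, so the centroid depth is h_c = 1.69 + 0.284357 = 1.97436 m.
A = πr²/2 = π × 0.67²/2 = 0.70513 m².
Resultant F = γ·h_c·A = 10.05525 × 1.97436 × 0.70513 = 13.9987 kN.
I_c = (π/8 − 8/(9π))·r⁴ = 0.109757 × 0.67⁴ = 0.0221173 m⁴.
Centre of pressure: y_p = y_c + I_c/(y_c·A) = 1.97436 + 0.0221173/(1.97436 × 0.70513) = 1.97436 + 0.0158868 = 1.99025 m along the plane.
The resultant acts 0.284357 + 0.0158868 = 0.300244 m (along the plate) below the hinge at the top edge, so the moment about the hinge is M = F × 0.300244 = 13.9987 × 0.300244 = 4.20303 kN·m.
A normal force at the bottom, 0.67 m from the hinge, must supply this moment: P = 4.20303/0.67 = 6.27318 kN.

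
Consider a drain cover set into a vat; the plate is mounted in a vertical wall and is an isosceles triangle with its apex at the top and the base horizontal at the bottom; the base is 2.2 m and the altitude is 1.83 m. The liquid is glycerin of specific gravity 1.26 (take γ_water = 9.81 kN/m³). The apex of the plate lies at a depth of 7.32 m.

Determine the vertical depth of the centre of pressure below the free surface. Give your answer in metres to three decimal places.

γ = 1.26 × 9.81 = 12.3606 kN/m³.
With the apex up, the centroid sits 2h/3 = 2 × 1.83/3 = 1.22 m below the apex, so the centroid depth is h_c = 7.32 + 1.22 = 8.54 m.
A = ½ × 2.2 × 1.83 = 2.013 m².
Resultant F = γ·h_c·A = 12.3606 × 8.54 × 2.013 = 212.491 kN.
I_c = b·h³/36 = 2.2 × 1.83³/36 = 0.374519 m⁴.
Centre of pressure: y_p = y_c + I_c/(y_c·A) = 8.54 + 0.374519/(8.54 × 2.013) = 8.54 + 0.0217857 = 8.56179 m along the plane.

h_p = 8.562 m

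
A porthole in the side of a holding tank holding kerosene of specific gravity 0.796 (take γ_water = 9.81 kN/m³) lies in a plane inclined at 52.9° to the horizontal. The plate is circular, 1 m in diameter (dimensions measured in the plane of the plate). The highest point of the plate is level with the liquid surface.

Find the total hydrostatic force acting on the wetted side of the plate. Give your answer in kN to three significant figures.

γ = 0.796 × 9.81 = 7.80876 kN/m³.
Let θ = 52.9° be the plate's angle to the horizontal; measure y along the incline from where the plane meets the free surface. Vertical depth h = y·sinθ with sinθ = 0.797584.
The centroid is at the centre, 0.5 m below the top of the plate, so y_c = 0.5 m and h_c = 0.5 × 0.797584 = 0.398792 m.
A = π(0.5)² = 0.785398 m².
Resultant F = γ·h_c·A = 7.80876 × 0.398792 × 0.785398 = 2.44579 kN.

F ≈ 2.45 kN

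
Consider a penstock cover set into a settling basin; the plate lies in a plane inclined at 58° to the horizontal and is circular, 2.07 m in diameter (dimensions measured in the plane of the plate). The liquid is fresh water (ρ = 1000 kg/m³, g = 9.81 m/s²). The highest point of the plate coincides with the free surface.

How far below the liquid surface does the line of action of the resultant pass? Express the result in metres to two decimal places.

h_p = 1.10 m

γ = ρg = 1000 × 9.81 = 9810 N/m³ = 9.81 kN/m³.
Let θ = 58° be the plate's angle to the horizontal; measure y along the incline from where the plane meets the free surface. Vertical depth h = y·sinθ with sinθ = 0.848048.
The centroid is at the centre, 1.035 m below the top of the plate, so y_c = 1.035 m and h_c = 1.035 × 0.848048 = 0.87773 m.
A = π(1.035)² = 3.36535 m².
Resultant F = γ·h_c·A = 9.81 × 0.87773 × 3.36535 = 28.9775 kN.
I_c = πr⁴/4 = π × 1.035⁴/4 = 0.901262 m⁴.
Centre of pressure: y_p = y_c + I_c/(y_c·A) = 1.035 + 0.901262/(1.035 × 3.36535) = 1.035 + 0.25875 = 1.29375 m along the plane.
Vertically, h_p = y_p·sinθ = 1.29375 × 0.848048 = 1.09716 m.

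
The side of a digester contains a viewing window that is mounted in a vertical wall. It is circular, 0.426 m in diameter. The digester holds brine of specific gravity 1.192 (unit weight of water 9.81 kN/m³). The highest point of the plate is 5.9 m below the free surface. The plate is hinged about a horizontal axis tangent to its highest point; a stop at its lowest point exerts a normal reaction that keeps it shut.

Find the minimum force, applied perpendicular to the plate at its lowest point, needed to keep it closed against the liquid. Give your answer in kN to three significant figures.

γ = 1.192 × 9.81 = 11.69352 kN/m³.
The centroid is at the centre, 0.213 m below the top of the plate, so the centroid depth is h_c = 5.9 + 0.213 = 6.113 m.
A = π(0.213)² = 0.142531 m².
Resultant F = γ·h_c·A = 11.69352 × 6.113 × 0.142531 = 10.1885 kN.
I_c = πr⁴/4 = π × 0.213⁴/4 = 0.00161662 m⁴.
Centre of pressure: y_p = y_c + I_c/(y_c·A) = 6.113 + 0.00161662/(6.113 × 0.142531) = 6.113 + 0.00185543 = 6.11486 m along the plane.
The resultant acts 0.213 + 0.00185543 = 0.214855 m (along the plate) below the hinge at the top edge, so the moment about the hinge is M = F × 0.214855 = 10.1885 × 0.214855 = 2.18905 kN·m.
A normal force at the bottom, 0.426 m from the hinge, must supply this moment: P = 2.18905/0.426 = 5.13862 kN.

P ≈ 5.14 kN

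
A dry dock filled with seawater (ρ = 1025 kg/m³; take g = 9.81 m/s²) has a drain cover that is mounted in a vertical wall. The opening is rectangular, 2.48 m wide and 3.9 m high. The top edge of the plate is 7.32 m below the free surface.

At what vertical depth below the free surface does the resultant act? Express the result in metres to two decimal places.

γ = ρg = 1025 × 9.81 / 1000 = 10.05525 kN/m³.
The centroid lies 3.9/2 = 1.95 m below the top edge, so the centroid depth is h_c = 7.32 + 1.95 = 9.27 m.
A = 2.48 × 3.9 = 9.672 m².
Resultant F = γ·h_c·A = 10.05525 × 9.27 × 9.672 = 901.548 kN.
I_c = b·h³/12 = 2.48 × 3.9³/12 = 12.2593 m⁴.
Centre of pressure: y_p = y_c + I_c/(y_c·A) = 9.27 + 12.2593/(9.27 × 9.672) = 9.27 + 0.136732 = 9.40673 m along the plane.

h_p = 9.41 m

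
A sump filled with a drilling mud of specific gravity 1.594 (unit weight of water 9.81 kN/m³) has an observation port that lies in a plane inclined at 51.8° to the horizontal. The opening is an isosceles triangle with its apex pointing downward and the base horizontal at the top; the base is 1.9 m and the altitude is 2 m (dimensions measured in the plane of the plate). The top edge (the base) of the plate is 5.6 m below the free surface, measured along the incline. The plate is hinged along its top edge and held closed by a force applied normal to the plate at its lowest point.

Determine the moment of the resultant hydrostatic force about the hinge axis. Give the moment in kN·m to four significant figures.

M ≈ 102.7 kN·m

γ = 1.594 × 9.81 = 15.63714 kN/m³.
Let θ = 51.8° be the plate's angle to the horizontal; measure y along the incline from where the plane meets the free surface. Vertical depth h = y·sinθ with sinθ = 0.785857.
With the apex down, the centroid sits h/3 = 2/3 = 0.666667 m below the base (the top edge), so y_c = 5.6 + 0.666667 = 6.26667 m and h_c = 6.26667 × 0.785857 = 4.92471 m.
A = ½ × 1.9 × 2 = 1.9 m².
Resultant F = γ·h_c·A = 15.63714 × 4.92471 × 1.9 = 146.316 kN.
I_c = b·h³/36 = 1.9 × 2³/36 = 0.422222 m⁴.
Centre of pressure: y_p = y_c + I_c/(y_c·A) = 6.26667 + 0.422222/(6.26667 × 1.9) = 6.26667 + 0.035461 = 6.30213 m along the plane.
The resultant acts 0.666667 + 0.035461 = 0.702128 m (along the plate) below the hinge at the top edge, so the moment about the hinge is M = F × 0.702128 = 146.316 × 0.702128 = 102.733 kN·m.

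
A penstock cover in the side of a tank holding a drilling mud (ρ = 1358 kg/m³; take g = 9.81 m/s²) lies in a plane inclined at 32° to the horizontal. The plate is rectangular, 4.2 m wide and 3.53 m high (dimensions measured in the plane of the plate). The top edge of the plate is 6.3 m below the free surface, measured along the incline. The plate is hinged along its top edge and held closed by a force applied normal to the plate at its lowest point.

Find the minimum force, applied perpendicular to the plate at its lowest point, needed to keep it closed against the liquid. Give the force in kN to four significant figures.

P ≈ 452.9 kN

γ = ρg = 1358 × 9.81 / 1000 = 13.32198 kN/m³.
Let θ = 32° be the plate's angle to the horizontal; measure y along the incline from where the plane meets the free surface. Vertical depth h = y·sinθ with sinθ = 0.529919.
The centroid lies 3.53/2 = 1.765 m below the top edge, so y_c = 6.3 + 1.765 = 8.065 m and h_c = 8.065 × 0.529919 = 4.2738 m.
A = 4.2 × 3.53 = 14.826 m².
Resultant F = γ·h_c·A = 13.32198 × 4.2738 × 14.826 = 844.125 kN.
I_c = b·h³/12 = 4.2 × 3.53³/12 = 15.3954 m⁴.
Centre of pressure: y_p = y_c + I_c/(y_c·A) = 8.065 + 15.3954/(8.065 × 14.826) = 8.065 + 0.128755 = 8.19375 m along the plane.
The resultant acts 1.765 + 0.128755 = 1.89375 m (along the plate) below the hinge at the top edge, so the moment about the hinge is M = F × 1.89375 = 844.125 × 1.89375 = 1598.56 kN·m.
A normal force at the bottom, 3.53 m from the hinge, must supply this moment: P = 1598.56/3.53 = 452.85 kN.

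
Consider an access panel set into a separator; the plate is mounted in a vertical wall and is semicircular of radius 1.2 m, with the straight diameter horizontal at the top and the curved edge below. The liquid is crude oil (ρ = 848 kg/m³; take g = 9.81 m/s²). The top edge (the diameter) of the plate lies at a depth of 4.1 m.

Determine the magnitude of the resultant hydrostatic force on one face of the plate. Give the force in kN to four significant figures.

F ≈ 86.73 kN

γ = ρg = 848 × 9.81 / 1000 = 8.31888 kN/m³.
The centroid of a semicircle lies 4r/(3π) = 0.509296 m from the diameter, here below the top edge, so the centroid depth is h_c = 4.1 + 0.509296 = 4.6093 m.
A = πr²/2 = π × 1.2²/2 = 2.26195 m².
Resultant F = γ·h_c·A = 8.31888 × 4.6093 × 2.26195 = 86.7327 kN.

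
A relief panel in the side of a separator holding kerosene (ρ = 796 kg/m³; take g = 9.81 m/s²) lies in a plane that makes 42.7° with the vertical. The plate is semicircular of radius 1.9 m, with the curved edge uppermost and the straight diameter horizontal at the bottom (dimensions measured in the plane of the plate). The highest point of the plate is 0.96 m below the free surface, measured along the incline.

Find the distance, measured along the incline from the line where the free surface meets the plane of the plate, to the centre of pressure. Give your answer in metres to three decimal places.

γ = ρg = 796 × 9.81 / 1000 = 7.80876 kN/m³.
The plate makes 42.7° with the vertical, i.e. θ = 90° − 42.7° = 47.3° to the horizontal. Measuring y along the incline from the free-surface line, vertical depth h = y·sinθ with sinθ = 0.734915.
The centroid lies 4r/(3π) = 0.806385 m above the diameter, so r − 4r/(3π) = 1.9 − 0.806385 = 1.09361 m below the topmost point, so y_c = 0.96 + 1.09361 = 2.05361 m and h_c = 2.05361 × 0.734915 = 1.50923 m.
A = πr²/2 = π × 1.9²/2 = 5.67057 m².
Resultant F = γ·h_c·A = 7.80876 × 1.50923 × 5.67057 = 66.8289 kN.
I_c = (π/8 − 8/(9π))·r⁴ = 0.109757 × 1.9⁴ = 1.43036 m⁴.
Centre of pressure: y_p = y_c + I_c/(y_c·A) = 2.05361 + 1.43036/(2.05361 × 5.67057) = 2.05361 + 0.122829 = 2.17644 m along the plane.

y_p = 2.176 m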